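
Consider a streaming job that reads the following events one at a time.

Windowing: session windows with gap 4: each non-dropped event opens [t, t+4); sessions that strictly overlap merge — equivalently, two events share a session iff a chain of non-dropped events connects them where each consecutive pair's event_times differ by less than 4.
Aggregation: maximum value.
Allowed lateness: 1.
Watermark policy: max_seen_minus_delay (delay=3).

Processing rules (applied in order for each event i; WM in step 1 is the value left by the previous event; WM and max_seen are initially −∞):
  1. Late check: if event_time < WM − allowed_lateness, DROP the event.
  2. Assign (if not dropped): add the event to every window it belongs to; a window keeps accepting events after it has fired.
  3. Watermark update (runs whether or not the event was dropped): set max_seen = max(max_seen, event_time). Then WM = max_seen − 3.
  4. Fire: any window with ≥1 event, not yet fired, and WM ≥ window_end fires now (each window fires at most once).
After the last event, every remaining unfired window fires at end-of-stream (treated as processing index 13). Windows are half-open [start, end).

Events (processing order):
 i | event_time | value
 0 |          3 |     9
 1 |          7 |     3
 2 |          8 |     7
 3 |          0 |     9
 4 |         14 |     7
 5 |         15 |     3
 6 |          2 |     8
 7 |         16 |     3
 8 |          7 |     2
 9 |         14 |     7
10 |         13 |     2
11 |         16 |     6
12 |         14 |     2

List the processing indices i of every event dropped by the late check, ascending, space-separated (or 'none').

3 6 8

i=0 t=3 v=9: → [3,7); WM=0
i=1 t=7 v=3: → [7,11); WM=4
i=2 t=8 v=7: → [7,12); WM=5
i=3 t=0 v=9: DROP (t<5-1); WM=5
i=4 t=14 v=7: → [14,18); WM=11
i=5 t=15 v=3: → [14,19); WM=12
i=6 t=2 v=8: DROP (t<12-1); WM=12
i=7 t=16 v=3: → [14,20); WM=13
i=8 t=7 v=2: DROP (t<13-1); WM=13
i=9 t=14 v=7: → [14,20); WM=13
i=10 t=13 v=2: → [13,20); WM=13
i=11 t=16 v=6: → [13,20); WM=13
i=12 t=14 v=2: → [13,20); WM=13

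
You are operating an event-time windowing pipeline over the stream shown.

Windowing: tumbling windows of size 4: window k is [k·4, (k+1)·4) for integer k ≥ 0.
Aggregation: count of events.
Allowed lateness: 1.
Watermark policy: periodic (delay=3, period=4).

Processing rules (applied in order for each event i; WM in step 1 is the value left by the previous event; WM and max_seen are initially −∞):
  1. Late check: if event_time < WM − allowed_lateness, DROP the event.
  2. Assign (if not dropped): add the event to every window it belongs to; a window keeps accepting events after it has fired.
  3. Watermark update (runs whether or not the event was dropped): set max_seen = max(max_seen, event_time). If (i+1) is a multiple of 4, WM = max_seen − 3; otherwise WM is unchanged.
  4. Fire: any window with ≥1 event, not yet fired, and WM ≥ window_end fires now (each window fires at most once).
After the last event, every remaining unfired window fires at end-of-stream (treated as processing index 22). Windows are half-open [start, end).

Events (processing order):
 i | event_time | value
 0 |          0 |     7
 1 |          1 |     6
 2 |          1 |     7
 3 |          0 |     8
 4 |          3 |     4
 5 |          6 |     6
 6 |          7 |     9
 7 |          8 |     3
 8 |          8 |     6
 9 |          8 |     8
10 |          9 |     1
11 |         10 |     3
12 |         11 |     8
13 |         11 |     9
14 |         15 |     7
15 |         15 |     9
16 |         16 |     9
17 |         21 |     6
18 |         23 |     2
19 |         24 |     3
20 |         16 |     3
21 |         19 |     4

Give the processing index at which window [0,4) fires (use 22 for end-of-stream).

7

i=0 t=0 v=7: → [0,4); WM=−∞
i=1 t=1 v=6: → [0,4); WM=−∞
i=2 t=1 v=7: → [0,4); WM=−∞
i=3 t=0 v=8: → [0,4); WM=-2
i=4 t=3 v=4: → [0,4); WM=-2
i=5 t=6 v=6: → [4,8); WM=-2
i=6 t=7 v=9: → [4,8); WM=-2
i=7 t=8 v=3: → [8,12); WM=5; [0,4) fires=5
i=8 t=8 v=6: → [8,12); WM=5
i=9 t=8 v=8: → [8,12); WM=5
i=10 t=9 v=1: → [8,12); WM=5
i=11 t=10 v=3: → [8,12); WM=7
i=12 t=11 v=8: → [8,12); WM=7
i=13 t=11 v=9: → [8,12); WM=7
i=14 t=15 v=7: → [12,16); WM=7
i=15 t=15 v=9: → [12,16); WM=12; [4,8) fires=2 [8,12) fires=7
i=16 t=16 v=9: → [16,20); WM=12
i=17 t=21 v=6: → [20,24); WM=12
i=18 t=23 v=2: → [20,24); WM=12
i=19 t=24 v=3: → [24,28); WM=21; [12,16) fires=2 [16,20) fires=1
i=20 t=16 v=3: DROP (t<21-1); WM=21
i=21 t=19 v=4: DROP (t<21-1); WM=21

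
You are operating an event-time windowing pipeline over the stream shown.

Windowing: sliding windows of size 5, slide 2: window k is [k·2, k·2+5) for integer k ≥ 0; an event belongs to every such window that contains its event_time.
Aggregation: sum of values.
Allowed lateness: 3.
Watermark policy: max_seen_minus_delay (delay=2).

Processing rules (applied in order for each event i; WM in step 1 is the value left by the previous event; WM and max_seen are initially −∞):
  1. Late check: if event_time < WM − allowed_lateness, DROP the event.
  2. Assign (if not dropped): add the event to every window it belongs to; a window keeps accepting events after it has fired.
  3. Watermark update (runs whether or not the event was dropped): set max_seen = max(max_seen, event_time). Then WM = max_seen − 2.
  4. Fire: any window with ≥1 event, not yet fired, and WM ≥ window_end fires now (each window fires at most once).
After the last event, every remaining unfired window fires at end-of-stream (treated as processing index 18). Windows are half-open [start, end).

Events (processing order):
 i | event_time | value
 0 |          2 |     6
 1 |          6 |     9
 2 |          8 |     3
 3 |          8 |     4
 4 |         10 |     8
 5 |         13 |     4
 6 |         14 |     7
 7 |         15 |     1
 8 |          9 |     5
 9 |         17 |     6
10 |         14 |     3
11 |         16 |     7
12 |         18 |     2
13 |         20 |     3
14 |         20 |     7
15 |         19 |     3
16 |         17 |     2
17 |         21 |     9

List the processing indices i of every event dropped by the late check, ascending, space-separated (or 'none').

i=0 t=2 v=6: → [2,7),[0,5); WM=0
i=1 t=6 v=9: → [6,11),[4,9),[2,7); WM=4
i=2 t=8 v=3: → [8,13),[6,11),[4,9); WM=6; [0,5) fires=6
i=3 t=8 v=4: → [8,13),[6,11),[4,9); WM=6
i=4 t=10 v=8: → [10,15),[8,13),[6,11); WM=8; [2,7) fires=15
i=5 t=13 v=4: → [12,17),[10,15); WM=11; [4,9) fires=16 [6,11) fires=24
i=6 t=14 v=7: → [14,19),[12,17),[10,15); WM=12
i=7 t=15 v=1: → [14,19),[12,17); WM=13; [8,13) fires=15
i=8 t=9 v=5: DROP (t<13-3); WM=13
i=9 t=17 v=6: → [16,21),[14,19); WM=15; [10,15) fires=19
i=10 t=14 v=3: → [14,19),[12,17),[10,15); WM=15
i=11 t=16 v=7: → [16,21),[14,19),[12,17); WM=15
i=12 t=18 v=2: → [18,23),[16,21),[14,19); WM=16
i=13 t=20 v=3: → [20,25),[18,23),[16,21); WM=18; [12,17) fires=22
i=14 t=20 v=7: → [20,25),[18,23),[16,21); WM=18
i=15 t=19 v=3: → [18,23),[16,21); WM=18
i=16 t=17 v=2: → [16,21),[14,19); WM=18
i=17 t=21 v=9: → [20,25),[18,23); WM=19; [14,19) fires=28

8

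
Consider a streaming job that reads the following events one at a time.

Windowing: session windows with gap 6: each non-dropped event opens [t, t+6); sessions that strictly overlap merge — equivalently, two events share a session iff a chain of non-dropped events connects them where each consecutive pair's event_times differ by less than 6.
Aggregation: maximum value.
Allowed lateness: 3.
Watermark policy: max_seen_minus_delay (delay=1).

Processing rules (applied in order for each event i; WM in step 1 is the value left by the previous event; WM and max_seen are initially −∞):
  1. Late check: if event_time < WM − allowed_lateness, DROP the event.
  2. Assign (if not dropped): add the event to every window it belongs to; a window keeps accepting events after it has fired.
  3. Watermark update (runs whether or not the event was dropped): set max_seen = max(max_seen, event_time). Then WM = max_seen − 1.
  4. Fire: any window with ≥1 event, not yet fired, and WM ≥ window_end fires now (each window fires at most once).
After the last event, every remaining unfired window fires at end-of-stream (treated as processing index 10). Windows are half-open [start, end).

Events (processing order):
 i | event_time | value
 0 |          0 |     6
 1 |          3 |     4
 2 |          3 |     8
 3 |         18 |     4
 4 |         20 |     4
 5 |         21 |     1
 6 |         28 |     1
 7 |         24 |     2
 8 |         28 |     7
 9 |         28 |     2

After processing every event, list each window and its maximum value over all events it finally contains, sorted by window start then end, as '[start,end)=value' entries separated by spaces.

[0,9)=8 [18,34)=7

i=0 t=0 v=6: → [0,6); WM=-1
i=1 t=3 v=4: → [0,9); WM=2
i=2 t=3 v=8: → [0,9); WM=2
i=3 t=18 v=4: → [18,24); WM=17
i=4 t=20 v=4: → [18,26); WM=19
i=5 t=21 v=1: → [18,27); WM=20
i=6 t=28 v=1: → [28,34); WM=27
i=7 t=24 v=2: → [18,34); WM=27
i=8 t=28 v=7: → [18,34); WM=27
i=9 t=28 v=2: → [18,34); WM=27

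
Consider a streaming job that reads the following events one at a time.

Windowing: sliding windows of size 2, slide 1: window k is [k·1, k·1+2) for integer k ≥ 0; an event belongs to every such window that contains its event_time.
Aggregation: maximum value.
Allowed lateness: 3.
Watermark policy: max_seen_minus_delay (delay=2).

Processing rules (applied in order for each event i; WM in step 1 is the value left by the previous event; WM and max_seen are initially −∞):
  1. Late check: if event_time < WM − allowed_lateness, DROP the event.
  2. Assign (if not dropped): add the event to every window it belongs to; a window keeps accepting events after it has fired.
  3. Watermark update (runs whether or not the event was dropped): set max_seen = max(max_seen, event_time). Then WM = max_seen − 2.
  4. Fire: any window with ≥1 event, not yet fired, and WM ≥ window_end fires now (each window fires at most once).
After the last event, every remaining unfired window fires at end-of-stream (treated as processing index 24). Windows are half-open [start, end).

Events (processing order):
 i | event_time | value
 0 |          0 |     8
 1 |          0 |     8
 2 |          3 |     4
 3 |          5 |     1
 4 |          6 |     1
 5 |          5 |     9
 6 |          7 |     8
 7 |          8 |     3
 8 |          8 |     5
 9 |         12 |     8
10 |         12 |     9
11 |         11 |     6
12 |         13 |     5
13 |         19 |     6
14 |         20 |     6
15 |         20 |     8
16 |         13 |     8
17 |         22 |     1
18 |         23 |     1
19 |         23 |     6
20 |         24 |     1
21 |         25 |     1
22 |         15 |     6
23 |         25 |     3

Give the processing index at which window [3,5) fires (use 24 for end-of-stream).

i=0 t=0 v=8: → [0,2); WM=-2
i=1 t=0 v=8: → [0,2); WM=-2
i=2 t=3 v=4: → [3,5),[2,4); WM=1
i=3 t=5 v=1: → [5,7),[4,6); WM=3; [0,2) fires=8
i=4 t=6 v=1: → [6,8),[5,7); WM=4; [2,4) fires=4
i=5 t=5 v=9: → [5,7),[4,6); WM=4
i=6 t=7 v=8: → [7,9),[6,8); WM=5; [3,5) fires=4
i=7 t=8 v=3: → [8,10),[7,9); WM=6; [4,6) fires=9
i=8 t=8 v=5: → [8,10),[7,9); WM=6
i=9 t=12 v=8: → [12,14),[11,13); WM=10; [5,7) fires=9 [6,8) fires=8 [7,9) fires=8 [8,10) fires=5
i=10 t=12 v=9: → [12,14),[11,13); WM=10
i=11 t=11 v=6: → [11,13),[10,12); WM=10
i=12 t=13 v=5: → [13,15),[12,14); WM=11
i=13 t=19 v=6: → [19,21),[18,20); WM=17; [10,12) fires=6 [11,13) fires=9 [12,14) fires=9 [13,15) fires=5
i=14 t=20 v=6: → [20,22),[19,21); WM=18
i=15 t=20 v=8: → [20,22),[19,21); WM=18
i=16 t=13 v=8: DROP (t<18-3); WM=18
i=17 t=22 v=1: → [22,24),[21,23); WM=20; [18,20) fires=6
i=18 t=23 v=1: → [23,25),[22,24); WM=21; [19,21) fires=8
i=19 t=23 v=6: → [23,25),[22,24); WM=21
i=20 t=24 v=1: → [24,26),[23,25); WM=22; [20,22) fires=8
i=21 t=25 v=1: → [25,27),[24,26); WM=23; [21,23) fires=1
i=22 t=15 v=6: DROP (t<23-3); WM=23
i=23 t=25 v=3: → [25,27),[24,26); WM=23

6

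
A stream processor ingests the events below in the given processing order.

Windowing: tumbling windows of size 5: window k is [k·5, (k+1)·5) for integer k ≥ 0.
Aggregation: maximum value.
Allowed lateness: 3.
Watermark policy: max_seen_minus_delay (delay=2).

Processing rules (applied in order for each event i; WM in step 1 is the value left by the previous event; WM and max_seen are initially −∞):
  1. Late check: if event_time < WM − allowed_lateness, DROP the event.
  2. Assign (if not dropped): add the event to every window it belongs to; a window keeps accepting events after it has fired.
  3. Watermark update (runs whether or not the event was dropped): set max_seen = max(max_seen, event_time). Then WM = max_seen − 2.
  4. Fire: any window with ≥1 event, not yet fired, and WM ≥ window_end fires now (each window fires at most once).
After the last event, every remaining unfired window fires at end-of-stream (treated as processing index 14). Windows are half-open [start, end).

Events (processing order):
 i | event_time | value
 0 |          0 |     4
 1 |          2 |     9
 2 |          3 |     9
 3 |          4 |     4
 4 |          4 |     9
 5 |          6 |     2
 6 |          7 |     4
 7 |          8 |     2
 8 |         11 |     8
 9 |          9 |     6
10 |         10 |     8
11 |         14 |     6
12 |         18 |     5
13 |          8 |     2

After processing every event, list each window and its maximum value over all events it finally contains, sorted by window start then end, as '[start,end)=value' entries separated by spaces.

[0,5)=9 [5,10)=6 [10,15)=8 [15,20)=5

i=0 t=0 v=4: → [0,5); WM=-2
i=1 t=2 v=9: → [0,5); WM=0
i=2 t=3 v=9: → [0,5); WM=1
i=3 t=4 v=4: → [0,5); WM=2
i=4 t=4 v=9: → [0,5); WM=2
i=5 t=6 v=2: → [5,10); WM=4
i=6 t=7 v=4: → [5,10); WM=5; [0,5) fires=9
i=7 t=8 v=2: → [5,10); WM=6
i=8 t=11 v=8: → [10,15); WM=9
i=9 t=9 v=6: → [5,10); WM=9
i=10 t=10 v=8: → [10,15); WM=9
i=11 t=14 v=6: → [10,15); WM=12; [5,10) fires=6
i=12 t=18 v=5: → [15,20); WM=16; [10,15) fires=8
i=13 t=8 v=2: DROP (t<16-3); WM=16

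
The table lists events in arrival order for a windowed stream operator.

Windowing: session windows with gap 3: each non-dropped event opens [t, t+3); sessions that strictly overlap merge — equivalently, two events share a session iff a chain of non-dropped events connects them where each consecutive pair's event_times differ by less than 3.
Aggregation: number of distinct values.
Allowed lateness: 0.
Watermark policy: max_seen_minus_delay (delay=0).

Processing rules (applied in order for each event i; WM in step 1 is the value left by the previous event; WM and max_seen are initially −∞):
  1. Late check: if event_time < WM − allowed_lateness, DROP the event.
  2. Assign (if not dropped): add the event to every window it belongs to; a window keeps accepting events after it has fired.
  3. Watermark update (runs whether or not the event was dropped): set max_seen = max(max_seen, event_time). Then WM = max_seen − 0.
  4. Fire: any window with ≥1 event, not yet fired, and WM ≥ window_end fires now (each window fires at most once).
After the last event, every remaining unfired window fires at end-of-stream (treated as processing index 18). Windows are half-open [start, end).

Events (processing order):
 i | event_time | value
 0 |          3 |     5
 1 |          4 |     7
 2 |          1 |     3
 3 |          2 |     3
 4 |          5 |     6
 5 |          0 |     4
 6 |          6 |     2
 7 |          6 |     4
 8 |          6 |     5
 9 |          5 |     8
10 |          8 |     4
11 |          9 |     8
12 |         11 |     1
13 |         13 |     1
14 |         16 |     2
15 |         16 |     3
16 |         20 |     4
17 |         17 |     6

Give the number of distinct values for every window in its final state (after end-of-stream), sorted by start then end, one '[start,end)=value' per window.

i=0 t=3 v=5: → [3,6); WM=3
i=1 t=4 v=7: → [3,7); WM=4
i=2 t=1 v=3: DROP (t<4-0); WM=4
i=3 t=2 v=3: DROP (t<4-0); WM=4
i=4 t=5 v=6: → [3,8); WM=5
i=5 t=0 v=4: DROP (t<5-0); WM=5
i=6 t=6 v=2: → [3,9); WM=6
i=7 t=6 v=4: → [3,9); WM=6
i=8 t=6 v=5: → [3,9); WM=6
i=9 t=5 v=8: DROP (t<6-0); WM=6
i=10 t=8 v=4: → [3,11); WM=8
i=11 t=9 v=8: → [3,12); WM=9
i=12 t=11 v=1: → [3,14); WM=11
i=13 t=13 v=1: → [3,16); WM=13
i=14 t=16 v=2: → [16,19); WM=16
i=15 t=16 v=3: → [16,19); WM=16
i=16 t=20 v=4: → [20,23); WM=20
i=17 t=17 v=6: DROP (t<20-0); WM=20

[3,16)=7 [16,19)=2 [20,23)=1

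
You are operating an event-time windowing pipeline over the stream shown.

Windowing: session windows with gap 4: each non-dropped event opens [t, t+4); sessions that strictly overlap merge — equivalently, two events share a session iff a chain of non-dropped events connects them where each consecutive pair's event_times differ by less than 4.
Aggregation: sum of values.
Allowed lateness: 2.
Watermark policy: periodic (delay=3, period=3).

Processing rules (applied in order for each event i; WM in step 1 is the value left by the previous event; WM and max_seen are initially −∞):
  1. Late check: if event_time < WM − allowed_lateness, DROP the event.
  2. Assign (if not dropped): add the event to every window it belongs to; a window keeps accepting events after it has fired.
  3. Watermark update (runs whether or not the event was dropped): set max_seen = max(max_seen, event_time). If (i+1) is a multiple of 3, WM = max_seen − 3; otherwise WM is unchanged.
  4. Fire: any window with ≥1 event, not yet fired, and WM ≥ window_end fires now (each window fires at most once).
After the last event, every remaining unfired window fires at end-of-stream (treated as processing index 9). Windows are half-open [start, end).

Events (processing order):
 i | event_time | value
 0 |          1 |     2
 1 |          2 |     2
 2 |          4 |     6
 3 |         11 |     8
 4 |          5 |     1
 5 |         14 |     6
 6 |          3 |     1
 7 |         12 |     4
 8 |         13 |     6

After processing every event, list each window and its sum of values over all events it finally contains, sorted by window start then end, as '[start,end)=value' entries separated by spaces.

i=0 t=1 v=2: → [1,5); WM=−∞
i=1 t=2 v=2: → [1,6); WM=−∞
i=2 t=4 v=6: → [1,8); WM=1
i=3 t=11 v=8: → [11,15); WM=1
i=4 t=5 v=1: → [1,9); WM=1
i=5 t=14 v=6: → [11,18); WM=11
i=6 t=3 v=1: DROP (t<11-2); WM=11
i=7 t=12 v=4: → [11,18); WM=11
i=8 t=13 v=6: → [11,18); WM=11

[1,9)=11 [11,18)=24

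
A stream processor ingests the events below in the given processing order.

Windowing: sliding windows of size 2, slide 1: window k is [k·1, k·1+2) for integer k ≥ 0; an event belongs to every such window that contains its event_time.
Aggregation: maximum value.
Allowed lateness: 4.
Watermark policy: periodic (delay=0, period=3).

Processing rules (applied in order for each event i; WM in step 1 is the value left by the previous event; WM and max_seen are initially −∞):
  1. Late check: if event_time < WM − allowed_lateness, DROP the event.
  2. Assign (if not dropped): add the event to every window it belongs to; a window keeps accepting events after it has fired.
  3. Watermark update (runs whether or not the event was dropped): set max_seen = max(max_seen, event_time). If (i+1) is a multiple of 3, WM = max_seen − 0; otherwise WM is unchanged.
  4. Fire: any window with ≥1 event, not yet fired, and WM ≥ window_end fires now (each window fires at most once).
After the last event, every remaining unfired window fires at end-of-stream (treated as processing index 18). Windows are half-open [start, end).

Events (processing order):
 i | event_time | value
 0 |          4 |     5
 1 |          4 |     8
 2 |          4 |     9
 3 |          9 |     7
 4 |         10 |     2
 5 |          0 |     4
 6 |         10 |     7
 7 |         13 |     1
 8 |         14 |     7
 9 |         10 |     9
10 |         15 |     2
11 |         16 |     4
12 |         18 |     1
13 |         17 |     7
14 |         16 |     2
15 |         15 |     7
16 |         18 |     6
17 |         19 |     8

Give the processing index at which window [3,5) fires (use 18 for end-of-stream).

5

i=0 t=4 v=5: → [4,6),[3,5); WM=−∞
i=1 t=4 v=8: → [4,6),[3,5); WM=−∞
i=2 t=4 v=9: → [4,6),[3,5); WM=4
i=3 t=9 v=7: → [9,11),[8,10); WM=4
i=4 t=10 v=2: → [10,12),[9,11); WM=4
i=5 t=0 v=4: → [0,2); WM=10; [0,2) fires=4 [3,5) fires=9 [4,6) fires=9 [8,10) fires=7
i=6 t=10 v=7: → [10,12),[9,11); WM=10
i=7 t=13 v=1: → [13,15),[12,14); WM=10
i=8 t=14 v=7: → [14,16),[13,15); WM=14; [9,11) fires=7 [10,12) fires=7 [12,14) fires=1
i=9 t=10 v=9: → [10,12),[9,11); WM=14
i=10 t=15 v=2: → [15,17),[14,16); WM=14
i=11 t=16 v=4: → [16,18),[15,17); WM=16; [13,15) fires=7 [14,16) fires=7
i=12 t=18 v=1: → [18,20),[17,19); WM=16
i=13 t=17 v=7: → [17,19),[16,18); WM=16
i=14 t=16 v=2: → [16,18),[15,17); WM=18; [15,17) fires=4 [16,18) fires=7
i=15 t=15 v=7: → [15,17),[14,16); WM=18
i=16 t=18 v=6: → [18,20),[17,19); WM=18
i=17 t=19 v=8: → [19,21),[18,20); WM=19; [17,19) fires=7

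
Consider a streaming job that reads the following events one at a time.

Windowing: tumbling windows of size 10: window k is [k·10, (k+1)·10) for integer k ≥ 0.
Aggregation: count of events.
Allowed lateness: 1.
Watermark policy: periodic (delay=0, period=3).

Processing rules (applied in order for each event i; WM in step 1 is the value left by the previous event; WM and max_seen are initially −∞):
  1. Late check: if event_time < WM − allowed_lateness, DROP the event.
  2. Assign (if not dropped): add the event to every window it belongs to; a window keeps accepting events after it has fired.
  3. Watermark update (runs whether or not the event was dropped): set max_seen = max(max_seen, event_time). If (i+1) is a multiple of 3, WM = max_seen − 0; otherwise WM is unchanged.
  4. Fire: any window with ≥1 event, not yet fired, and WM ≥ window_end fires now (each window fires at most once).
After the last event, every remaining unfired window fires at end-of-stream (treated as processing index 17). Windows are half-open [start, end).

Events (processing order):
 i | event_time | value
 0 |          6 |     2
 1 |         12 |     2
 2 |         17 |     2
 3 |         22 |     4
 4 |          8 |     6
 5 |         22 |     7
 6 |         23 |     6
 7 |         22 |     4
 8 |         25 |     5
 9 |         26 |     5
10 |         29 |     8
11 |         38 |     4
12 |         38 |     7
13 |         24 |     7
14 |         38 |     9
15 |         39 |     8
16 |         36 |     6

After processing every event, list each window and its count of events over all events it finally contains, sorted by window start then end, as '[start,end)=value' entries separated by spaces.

i=0 t=6 v=2: → [0,10); WM=−∞
i=1 t=12 v=2: → [10,20); WM=−∞
i=2 t=17 v=2: → [10,20); WM=17; [0,10) fires=1
i=3 t=22 v=4: → [20,30); WM=17
i=4 t=8 v=6: DROP (t<17-1); WM=17
i=5 t=22 v=7: → [20,30); WM=22; [10,20) fires=2
i=6 t=23 v=6: → [20,30); WM=22
i=7 t=22 v=4: → [20,30); WM=22
i=8 t=25 v=5: → [20,30); WM=25
i=9 t=26 v=5: → [20,30); WM=25
i=10 t=29 v=8: → [20,30); WM=25
i=11 t=38 v=4: → [30,40); WM=38; [20,30) fires=7
i=12 t=38 v=7: → [30,40); WM=38
i=13 t=24 v=7: DROP (t<38-1); WM=38
i=14 t=38 v=9: → [30,40); WM=38
i=15 t=39 v=8: → [30,40); WM=38
i=16 t=36 v=6: DROP (t<38-1); WM=38

[0,10)=1 [10,20)=2 [20,30)=7 [30,40)=4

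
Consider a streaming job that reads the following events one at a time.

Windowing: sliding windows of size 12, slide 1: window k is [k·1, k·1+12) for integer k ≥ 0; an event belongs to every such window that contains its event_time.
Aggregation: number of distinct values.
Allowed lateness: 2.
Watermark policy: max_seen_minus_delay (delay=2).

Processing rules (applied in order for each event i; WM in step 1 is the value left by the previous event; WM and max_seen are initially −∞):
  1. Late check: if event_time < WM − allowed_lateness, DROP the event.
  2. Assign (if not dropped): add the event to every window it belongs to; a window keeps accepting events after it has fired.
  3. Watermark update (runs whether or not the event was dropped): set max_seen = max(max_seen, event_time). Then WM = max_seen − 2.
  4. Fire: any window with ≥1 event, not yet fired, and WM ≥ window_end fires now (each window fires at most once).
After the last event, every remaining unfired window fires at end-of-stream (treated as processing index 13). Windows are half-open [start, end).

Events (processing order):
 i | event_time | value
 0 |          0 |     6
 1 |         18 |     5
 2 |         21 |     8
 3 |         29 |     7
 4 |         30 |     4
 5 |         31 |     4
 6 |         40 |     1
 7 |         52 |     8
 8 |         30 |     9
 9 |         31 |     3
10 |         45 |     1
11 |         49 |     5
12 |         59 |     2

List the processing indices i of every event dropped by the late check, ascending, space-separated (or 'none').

i=0 t=0 v=6: → [0,12); WM=-2
i=1 t=18 v=5: → [18,30),[17,29),[16,28),[15,27),[14,26),[13,25),[12,24),[11,23),[10,22),[9,21),[8,20),[7,19); WM=16; [0,12) fires=1
i=2 t=21 v=8: → [21,33),[20,32),[19,31),[18,30),[17,29),[16,28),[15,27),[14,26),[13,25),[12,24),[11,23),[10,22); WM=19; [7,19) fires=1
i=3 t=29 v=7: → [29,41),[28,40),[27,39),[26,38),[25,37),[24,36),[23,35),[22,34),[21,33),[20,32),[19,31),[18,30); WM=27; [8,20) fires=1 [9,21) fires=1 [10,22) fires=2 [11,23) fires=2 [12,24) fires=2 [13,25) fires=2 [14,26) fires=2 [15,27) fires=2
i=4 t=30 v=4: → [30,42),[29,41),[28,40),[27,39),[26,38),[25,37),[24,36),[23,35),[22,34),[21,33),[20,32),[19,31); WM=28; [16,28) fires=2
i=5 t=31 v=4: → [31,43),[30,42),[29,41),[28,40),[27,39),[26,38),[25,37),[24,36),[23,35),[22,34),[21,33),[20,32); WM=29; [17,29) fires=2
i=6 t=40 v=1: → [40,52),[39,51),[38,50),[37,49),[36,48),[35,47),[34,46),[33,45),[32,44),[31,43),[30,42),[29,41); WM=38; [18,30) fires=3 [19,31) fires=3 [20,32) fires=3 [21,33) fires=3 [22,34) fires=2 [23,35) fires=2 [24,36) fires=2 [25,37) fires=2 [26,38) fires=2
i=7 t=52 v=8: → [52,64),[51,63),[50,62),[49,61),[48,60),[47,59),[46,58),[45,57),[44,56),[43,55),[42,54),[41,53); WM=50; [27,39) fires=2 [28,40) fires=2 [29,41) fires=3 [30,42) fires=2 [31,43) fires=2 [32,44) fires=1 [33,45) fires=1 [34,46) fires=1 [35,47) fires=1 [36,48) fires=1 [37,49) fires=1 [38,50) fires=1
i=8 t=30 v=9: DROP (t<50-2); WM=50
i=9 t=31 v=3: DROP (t<50-2); WM=50
i=10 t=45 v=1: DROP (t<50-2); WM=50
i=11 t=49 v=5: → [49,61),[48,60),[47,59),[46,58),[45,57),[44,56),[43,55),[42,54),[41,53),[40,52),[39,51),[38,50); WM=50
i=12 t=59 v=2: → [59,71),[58,70),[57,69),[56,68),[55,67),[54,66),[53,65),[52,64),[51,63),[50,62),[49,61),[48,60); WM=57; [39,51) fires=2 [40,52) fires=2 [41,53) fires=2 [42,54) fires=2 [43,55) fires=2 [44,56) fires=2 [45,57) fires=2

8 9 10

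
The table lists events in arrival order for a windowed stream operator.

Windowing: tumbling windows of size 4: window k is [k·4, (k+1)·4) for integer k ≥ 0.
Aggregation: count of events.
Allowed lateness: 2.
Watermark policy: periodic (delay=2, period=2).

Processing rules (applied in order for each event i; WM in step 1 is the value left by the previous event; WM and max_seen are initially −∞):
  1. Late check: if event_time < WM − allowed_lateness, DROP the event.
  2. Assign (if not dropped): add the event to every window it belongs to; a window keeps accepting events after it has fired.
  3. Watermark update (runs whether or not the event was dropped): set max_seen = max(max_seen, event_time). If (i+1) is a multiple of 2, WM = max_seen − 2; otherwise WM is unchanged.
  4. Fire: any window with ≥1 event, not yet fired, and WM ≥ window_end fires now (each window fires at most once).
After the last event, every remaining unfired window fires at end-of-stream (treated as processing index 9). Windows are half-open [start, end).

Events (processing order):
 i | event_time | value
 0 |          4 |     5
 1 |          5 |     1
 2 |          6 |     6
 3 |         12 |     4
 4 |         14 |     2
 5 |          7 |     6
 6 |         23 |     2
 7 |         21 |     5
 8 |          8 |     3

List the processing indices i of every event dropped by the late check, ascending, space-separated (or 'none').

i=0 t=4 v=5: → [4,8); WM=−∞
i=1 t=5 v=1: → [4,8); WM=3
i=2 t=6 v=6: → [4,8); WM=3
i=3 t=12 v=4: → [12,16); WM=10; [4,8) fires=3
i=4 t=14 v=2: → [12,16); WM=10
i=5 t=7 v=6: DROP (t<10-2); WM=12
i=6 t=23 v=2: → [20,24); WM=12
i=7 t=21 v=5: → [20,24); WM=21; [12,16) fires=2
i=8 t=8 v=3: DROP (t<21-2); WM=21

5 8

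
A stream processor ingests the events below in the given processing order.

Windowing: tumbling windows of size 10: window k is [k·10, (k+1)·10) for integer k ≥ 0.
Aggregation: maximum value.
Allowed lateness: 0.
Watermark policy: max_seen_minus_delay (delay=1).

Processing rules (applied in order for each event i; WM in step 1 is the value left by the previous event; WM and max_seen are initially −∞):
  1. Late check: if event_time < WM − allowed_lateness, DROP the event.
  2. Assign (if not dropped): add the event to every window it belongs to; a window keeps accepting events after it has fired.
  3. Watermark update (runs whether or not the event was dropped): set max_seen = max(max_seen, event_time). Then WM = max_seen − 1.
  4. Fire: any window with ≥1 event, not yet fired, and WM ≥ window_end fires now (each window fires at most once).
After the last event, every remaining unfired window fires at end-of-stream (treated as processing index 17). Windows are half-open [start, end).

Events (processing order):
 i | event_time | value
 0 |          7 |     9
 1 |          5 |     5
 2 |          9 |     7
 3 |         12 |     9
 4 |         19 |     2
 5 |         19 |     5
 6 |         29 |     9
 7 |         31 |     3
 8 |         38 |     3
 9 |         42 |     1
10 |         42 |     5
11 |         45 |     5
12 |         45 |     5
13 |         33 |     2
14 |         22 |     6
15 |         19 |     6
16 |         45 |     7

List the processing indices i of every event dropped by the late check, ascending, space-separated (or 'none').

1 13 14 15

i=0 t=7 v=9: → [0,10); WM=6
i=1 t=5 v=5: DROP (t<6-0); WM=6
i=2 t=9 v=7: → [0,10); WM=8
i=3 t=12 v=9: → [10,20); WM=11; [0,10) fires=9
i=4 t=19 v=2: → [10,20); WM=18
i=5 t=19 v=5: → [10,20); WM=18
i=6 t=29 v=9: → [20,30); WM=28; [10,20) fires=9
i=7 t=31 v=3: → [30,40); WM=30; [20,30) fires=9
i=8 t=38 v=3: → [30,40); WM=37
i=9 t=42 v=1: → [40,50); WM=41; [30,40) fires=3
i=10 t=42 v=5: → [40,50); WM=41
i=11 t=45 v=5: → [40,50); WM=44
i=12 t=45 v=5: → [40,50); WM=44
i=13 t=33 v=2: DROP (t<44-0); WM=44
i=14 t=22 v=6: DROP (t<44-0); WM=44
i=15 t=19 v=6: DROP (t<44-0); WM=44
i=16 t=45 v=7: → [40,50); WM=44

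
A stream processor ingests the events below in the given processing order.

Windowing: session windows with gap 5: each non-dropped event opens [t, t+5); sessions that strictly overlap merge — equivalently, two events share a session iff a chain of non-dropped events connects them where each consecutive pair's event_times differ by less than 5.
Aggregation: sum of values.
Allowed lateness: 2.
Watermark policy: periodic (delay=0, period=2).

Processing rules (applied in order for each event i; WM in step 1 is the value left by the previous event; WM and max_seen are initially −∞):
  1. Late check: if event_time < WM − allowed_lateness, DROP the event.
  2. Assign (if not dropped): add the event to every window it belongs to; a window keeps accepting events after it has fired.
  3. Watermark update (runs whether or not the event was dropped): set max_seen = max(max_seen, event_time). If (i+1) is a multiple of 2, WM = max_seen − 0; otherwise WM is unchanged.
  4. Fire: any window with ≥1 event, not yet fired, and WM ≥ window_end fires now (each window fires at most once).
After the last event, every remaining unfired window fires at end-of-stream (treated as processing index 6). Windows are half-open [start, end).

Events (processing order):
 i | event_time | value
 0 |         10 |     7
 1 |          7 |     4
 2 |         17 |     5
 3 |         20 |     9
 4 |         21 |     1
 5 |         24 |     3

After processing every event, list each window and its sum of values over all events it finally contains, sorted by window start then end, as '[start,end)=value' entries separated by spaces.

i=0 t=10 v=7: → [10,15); WM=−∞
i=1 t=7 v=4: → [7,15); WM=10
i=2 t=17 v=5: → [17,22); WM=10
i=3 t=20 v=9: → [17,25); WM=20
i=4 t=21 v=1: → [17,26); WM=20
i=5 t=24 v=3: → [17,29); WM=24

[7,15)=11 [17,29)=18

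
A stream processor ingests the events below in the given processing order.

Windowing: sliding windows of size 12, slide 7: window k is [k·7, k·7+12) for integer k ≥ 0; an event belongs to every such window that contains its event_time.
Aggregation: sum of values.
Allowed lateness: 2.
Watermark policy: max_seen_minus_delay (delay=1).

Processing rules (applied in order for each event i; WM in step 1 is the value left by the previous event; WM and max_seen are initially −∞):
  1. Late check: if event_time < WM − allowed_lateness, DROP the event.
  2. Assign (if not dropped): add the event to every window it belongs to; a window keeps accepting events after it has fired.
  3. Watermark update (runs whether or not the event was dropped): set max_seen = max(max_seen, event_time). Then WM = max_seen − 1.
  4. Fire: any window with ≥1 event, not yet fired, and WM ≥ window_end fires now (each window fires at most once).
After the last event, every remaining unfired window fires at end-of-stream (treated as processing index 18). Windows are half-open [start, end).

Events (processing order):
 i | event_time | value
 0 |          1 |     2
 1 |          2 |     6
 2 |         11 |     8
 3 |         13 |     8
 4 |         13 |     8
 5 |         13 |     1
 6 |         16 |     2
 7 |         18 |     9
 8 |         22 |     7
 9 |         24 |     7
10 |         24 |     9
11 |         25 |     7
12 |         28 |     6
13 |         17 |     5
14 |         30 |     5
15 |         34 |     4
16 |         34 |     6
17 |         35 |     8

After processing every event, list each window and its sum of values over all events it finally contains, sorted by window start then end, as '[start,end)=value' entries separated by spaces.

i=0 t=1 v=2: → [0,12); WM=0
i=1 t=2 v=6: → [0,12); WM=1
i=2 t=11 v=8: → [7,19),[0,12); WM=10
i=3 t=13 v=8: → [7,19); WM=12; [0,12) fires=16
i=4 t=13 v=8: → [7,19); WM=12
i=5 t=13 v=1: → [7,19); WM=12
i=6 t=16 v=2: → [14,26),[7,19); WM=15
i=7 t=18 v=9: → [14,26),[7,19); WM=17
i=8 t=22 v=7: → [21,33),[14,26); WM=21; [7,19) fires=36
i=9 t=24 v=7: → [21,33),[14,26); WM=23
i=10 t=24 v=9: → [21,33),[14,26); WM=23
i=11 t=25 v=7: → [21,33),[14,26); WM=24
i=12 t=28 v=6: → [28,40),[21,33); WM=27; [14,26) fires=41
i=13 t=17 v=5: DROP (t<27-2); WM=27
i=14 t=30 v=5: → [28,40),[21,33); WM=29
i=15 t=34 v=4: → [28,40); WM=33; [21,33) fires=41
i=16 t=34 v=6: → [28,40); WM=33
i=17 t=35 v=8: → [35,47),[28,40); WM=34

[0,12)=16 [7,19)=36 [14,26)=41 [21,33)=41 [28,40)=29 [35,47)=8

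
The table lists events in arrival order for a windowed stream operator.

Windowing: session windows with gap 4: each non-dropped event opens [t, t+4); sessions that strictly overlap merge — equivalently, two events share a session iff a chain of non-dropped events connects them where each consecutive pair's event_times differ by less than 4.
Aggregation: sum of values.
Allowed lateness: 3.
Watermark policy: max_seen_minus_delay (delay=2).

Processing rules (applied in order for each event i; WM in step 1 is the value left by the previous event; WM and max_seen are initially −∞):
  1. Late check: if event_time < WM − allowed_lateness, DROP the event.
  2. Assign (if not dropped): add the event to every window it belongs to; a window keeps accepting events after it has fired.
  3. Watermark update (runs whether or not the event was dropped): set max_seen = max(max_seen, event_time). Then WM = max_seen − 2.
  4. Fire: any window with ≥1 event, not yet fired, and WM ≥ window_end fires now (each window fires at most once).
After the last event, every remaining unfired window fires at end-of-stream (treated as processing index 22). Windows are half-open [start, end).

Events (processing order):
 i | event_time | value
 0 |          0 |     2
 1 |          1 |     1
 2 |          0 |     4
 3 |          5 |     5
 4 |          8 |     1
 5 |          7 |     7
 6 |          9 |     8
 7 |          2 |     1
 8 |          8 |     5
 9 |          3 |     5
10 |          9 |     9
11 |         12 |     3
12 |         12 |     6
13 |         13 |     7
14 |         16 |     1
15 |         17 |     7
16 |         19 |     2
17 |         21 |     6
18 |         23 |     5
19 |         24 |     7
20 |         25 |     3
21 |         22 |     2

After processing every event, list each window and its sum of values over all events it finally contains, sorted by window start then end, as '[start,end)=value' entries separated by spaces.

i=0 t=0 v=2: → [0,4); WM=-2
i=1 t=1 v=1: → [0,5); WM=-1
i=2 t=0 v=4: → [0,5); WM=-1
i=3 t=5 v=5: → [5,9); WM=3
i=4 t=8 v=1: → [5,12); WM=6
i=5 t=7 v=7: → [5,12); WM=6
i=6 t=9 v=8: → [5,13); WM=7
i=7 t=2 v=1: DROP (t<7-3); WM=7
i=8 t=8 v=5: → [5,13); WM=7
i=9 t=3 v=5: DROP (t<7-3); WM=7
i=10 t=9 v=9: → [5,13); WM=7
i=11 t=12 v=3: → [5,16); WM=10
i=12 t=12 v=6: → [5,16); WM=10
i=13 t=13 v=7: → [5,17); WM=11
i=14 t=16 v=1: → [5,20); WM=14
i=15 t=17 v=7: → [5,21); WM=15
i=16 t=19 v=2: → [5,23); WM=17
i=17 t=21 v=6: → [5,25); WM=19
i=18 t=23 v=5: → [5,27); WM=21
i=19 t=24 v=7: → [5,28); WM=22
i=20 t=25 v=3: → [5,29); WM=23
i=21 t=22 v=2: → [5,29); WM=23

[0,5)=7 [5,29)=84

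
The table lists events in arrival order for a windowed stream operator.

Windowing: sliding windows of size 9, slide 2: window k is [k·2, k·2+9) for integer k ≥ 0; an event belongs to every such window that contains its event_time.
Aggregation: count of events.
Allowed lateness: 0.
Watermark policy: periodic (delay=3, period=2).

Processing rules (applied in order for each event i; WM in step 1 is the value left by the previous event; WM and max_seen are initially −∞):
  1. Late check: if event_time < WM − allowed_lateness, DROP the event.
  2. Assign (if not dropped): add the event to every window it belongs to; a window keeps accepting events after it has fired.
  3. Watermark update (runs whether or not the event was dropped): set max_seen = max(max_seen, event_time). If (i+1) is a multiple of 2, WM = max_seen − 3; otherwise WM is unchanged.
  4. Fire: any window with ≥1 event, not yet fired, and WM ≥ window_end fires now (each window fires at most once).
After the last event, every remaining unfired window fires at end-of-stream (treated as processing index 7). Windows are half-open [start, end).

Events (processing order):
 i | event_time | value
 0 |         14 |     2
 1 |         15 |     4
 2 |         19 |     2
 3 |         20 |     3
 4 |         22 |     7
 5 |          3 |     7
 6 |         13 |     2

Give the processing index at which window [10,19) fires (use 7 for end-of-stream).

i=0 t=14 v=2: → [14,23),[12,21),[10,19),[8,17),[6,15); WM=−∞
i=1 t=15 v=4: → [14,23),[12,21),[10,19),[8,17); WM=12
i=2 t=19 v=2: → [18,27),[16,25),[14,23),[12,21); WM=12
i=3 t=20 v=3: → [20,29),[18,27),[16,25),[14,23),[12,21); WM=17; [6,15) fires=1 [8,17) fires=2
i=4 t=22 v=7: → [22,31),[20,29),[18,27),[16,25),[14,23); WM=17
i=5 t=3 v=7: DROP (t<17-0); WM=19; [10,19) fires=2
i=6 t=13 v=2: DROP (t<19-0); WM=19

5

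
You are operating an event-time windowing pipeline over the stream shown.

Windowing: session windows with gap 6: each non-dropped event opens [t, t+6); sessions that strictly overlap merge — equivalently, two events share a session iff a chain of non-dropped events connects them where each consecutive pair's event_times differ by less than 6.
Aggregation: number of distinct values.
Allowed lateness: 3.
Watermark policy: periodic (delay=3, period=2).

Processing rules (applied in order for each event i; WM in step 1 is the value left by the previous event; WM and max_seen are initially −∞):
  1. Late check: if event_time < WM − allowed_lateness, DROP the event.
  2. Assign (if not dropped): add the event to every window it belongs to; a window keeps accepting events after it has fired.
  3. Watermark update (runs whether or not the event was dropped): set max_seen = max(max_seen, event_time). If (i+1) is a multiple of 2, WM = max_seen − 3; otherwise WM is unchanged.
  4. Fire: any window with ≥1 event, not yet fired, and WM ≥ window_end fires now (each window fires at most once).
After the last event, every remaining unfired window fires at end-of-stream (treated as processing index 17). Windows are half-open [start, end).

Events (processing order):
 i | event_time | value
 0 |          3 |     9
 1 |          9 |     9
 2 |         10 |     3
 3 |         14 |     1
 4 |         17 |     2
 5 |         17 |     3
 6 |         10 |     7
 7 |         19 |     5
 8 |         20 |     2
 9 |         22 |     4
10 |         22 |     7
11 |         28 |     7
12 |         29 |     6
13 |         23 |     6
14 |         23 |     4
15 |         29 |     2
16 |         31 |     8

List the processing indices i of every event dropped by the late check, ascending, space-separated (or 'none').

6

i=0 t=3 v=9: → [3,9); WM=−∞
i=1 t=9 v=9: → [9,15); WM=6
i=2 t=10 v=3: → [9,16); WM=6
i=3 t=14 v=1: → [9,20); WM=11
i=4 t=17 v=2: → [9,23); WM=11
i=5 t=17 v=3: → [9,23); WM=14
i=6 t=10 v=7: DROP (t<14-3); WM=14
i=7 t=19 v=5: → [9,25); WM=16
i=8 t=20 v=2: → [9,26); WM=16
i=9 t=22 v=4: → [9,28); WM=19
i=10 t=22 v=7: → [9,28); WM=19
i=11 t=28 v=7: → [28,34); WM=25
i=12 t=29 v=6: → [28,35); WM=25
i=13 t=23 v=6: → [9,35); WM=26
i=14 t=23 v=4: → [9,35); WM=26
i=15 t=29 v=2: → [9,35); WM=26
i=16 t=31 v=8: → [9,37); WM=26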